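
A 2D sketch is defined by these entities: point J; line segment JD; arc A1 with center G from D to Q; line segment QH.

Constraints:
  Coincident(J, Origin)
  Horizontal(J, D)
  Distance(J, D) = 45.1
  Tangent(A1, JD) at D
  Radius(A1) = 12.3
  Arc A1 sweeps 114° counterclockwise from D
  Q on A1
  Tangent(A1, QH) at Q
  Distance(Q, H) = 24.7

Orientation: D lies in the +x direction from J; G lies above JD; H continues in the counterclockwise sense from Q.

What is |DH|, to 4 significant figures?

39.89

On A1, D sits at bearing -90° from G; a 114° counterclockwise sweep puts Q at bearing 24°, so Q = G + 12.3·(cos 24°, sin 24°) = (56.34, 17.30). The tangent condition forces GQ to be normal to QH, so QH runs along (−sin 24°, cos 24°); with |QH| = 24.7, H = (46.29, 39.87). Then |DH| = |H − D| = 39.89.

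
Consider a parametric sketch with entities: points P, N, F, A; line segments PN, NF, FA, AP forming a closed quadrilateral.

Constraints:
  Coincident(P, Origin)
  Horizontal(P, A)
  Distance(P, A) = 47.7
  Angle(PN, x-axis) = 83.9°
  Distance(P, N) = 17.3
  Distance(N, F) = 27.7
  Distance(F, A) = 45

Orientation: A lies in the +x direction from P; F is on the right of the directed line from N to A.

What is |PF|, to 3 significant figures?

11.1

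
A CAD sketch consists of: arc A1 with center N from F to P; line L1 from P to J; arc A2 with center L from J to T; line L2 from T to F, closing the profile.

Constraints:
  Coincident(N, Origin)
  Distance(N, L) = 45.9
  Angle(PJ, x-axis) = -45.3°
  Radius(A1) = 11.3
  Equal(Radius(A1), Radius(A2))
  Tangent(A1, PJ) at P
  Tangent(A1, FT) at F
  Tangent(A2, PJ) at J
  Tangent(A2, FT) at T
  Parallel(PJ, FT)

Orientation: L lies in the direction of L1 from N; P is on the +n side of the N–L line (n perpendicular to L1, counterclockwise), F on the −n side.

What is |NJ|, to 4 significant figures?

47.27

The slot axis is L1's direction at -45.3°, so u = (cos -45.3°, sin -45.3°) = (0.7034, -0.7108) and n = (−sin -45.3°, cos -45.3°) = (0.7108, 0.7034). N is at the origin and L lies 45.9 along u from N, so L = 45.9·u = (32.29, -32.63). Tangency of A1 to both parallel lines with radius 11.3 puts P and F at N ± 11.3·n: P = (8.032, 7.948), F = (-8.032, -7.948). Equal radii place J and T the same way about L: J = L + 11.3·n = (40.32, -24.68), T = L − 11.3·n = (24.25, -40.57). Then |NJ| = |J − N| = 47.27.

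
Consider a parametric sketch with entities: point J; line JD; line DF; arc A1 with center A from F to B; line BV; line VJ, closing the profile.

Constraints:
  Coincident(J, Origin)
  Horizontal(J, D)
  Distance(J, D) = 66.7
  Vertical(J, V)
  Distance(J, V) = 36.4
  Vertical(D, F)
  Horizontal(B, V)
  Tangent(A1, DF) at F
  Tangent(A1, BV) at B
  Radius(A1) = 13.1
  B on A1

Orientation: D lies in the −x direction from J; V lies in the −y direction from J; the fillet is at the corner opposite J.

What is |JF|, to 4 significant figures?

70.65

J is at the origin; JD is horizontal with |JD| = 66.7 and D on the −x side, so D = (-66.70, 0.000). J and V share the same x with |JV| = 36.4 and V on the −y side, so V = (0.000, -36.40). The virtual corner opposite J is at (-66.70, -36.40). The tangent condition forces AF to be normal to DF and A1 meets BV tangentially, so AB is at right angles to BV, with radius 13.1, so the center A sits 13.1 in from both sides at A = (-53.60, -23.30). That places the tangent points at F = (-66.70, -23.30) on DF and B = (-53.60, -36.40) on BV. Then |JF| = |F − J| = 70.65.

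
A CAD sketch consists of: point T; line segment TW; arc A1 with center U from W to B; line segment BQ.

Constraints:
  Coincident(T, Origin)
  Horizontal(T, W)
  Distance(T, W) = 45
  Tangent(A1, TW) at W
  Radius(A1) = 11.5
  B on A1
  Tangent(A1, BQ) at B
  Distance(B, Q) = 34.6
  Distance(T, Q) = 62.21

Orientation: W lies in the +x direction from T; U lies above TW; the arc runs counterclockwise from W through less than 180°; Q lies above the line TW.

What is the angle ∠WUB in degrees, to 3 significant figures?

116°

Checks: |UB| = 11.50 ✓; ∠(UB, BQ) = 90.00° ✓; |BQ| = 34.60 ✓; |TQ| = 62.21 ✓.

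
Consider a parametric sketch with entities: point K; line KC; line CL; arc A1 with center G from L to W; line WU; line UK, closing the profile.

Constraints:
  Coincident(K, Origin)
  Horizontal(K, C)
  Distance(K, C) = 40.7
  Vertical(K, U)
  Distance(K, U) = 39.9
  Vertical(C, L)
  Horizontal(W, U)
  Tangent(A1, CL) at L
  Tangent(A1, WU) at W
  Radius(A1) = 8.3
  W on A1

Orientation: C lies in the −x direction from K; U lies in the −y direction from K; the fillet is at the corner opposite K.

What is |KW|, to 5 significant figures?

51.398

The virtual corner opposite K is at (-40.700, -39.900). A1 meets CL tangentially, so GL is at right angles to CL and the tangent condition forces GW to be normal to WU, with radius 8.3, so the center G sits 8.3 in from both sides at G = (-32.400, -31.600). That places the tangent points at L = (-40.700, -31.600) on CL and W = (-32.400, -39.900) on WU. Then |KW| = |W − K| = 51.398.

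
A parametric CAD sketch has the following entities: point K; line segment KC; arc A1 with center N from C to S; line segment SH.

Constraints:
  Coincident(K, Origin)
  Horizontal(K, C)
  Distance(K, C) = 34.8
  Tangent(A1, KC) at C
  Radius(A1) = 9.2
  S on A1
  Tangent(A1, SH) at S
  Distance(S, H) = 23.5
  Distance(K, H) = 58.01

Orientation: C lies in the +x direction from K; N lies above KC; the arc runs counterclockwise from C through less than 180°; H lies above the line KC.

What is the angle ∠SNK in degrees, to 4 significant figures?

149.3°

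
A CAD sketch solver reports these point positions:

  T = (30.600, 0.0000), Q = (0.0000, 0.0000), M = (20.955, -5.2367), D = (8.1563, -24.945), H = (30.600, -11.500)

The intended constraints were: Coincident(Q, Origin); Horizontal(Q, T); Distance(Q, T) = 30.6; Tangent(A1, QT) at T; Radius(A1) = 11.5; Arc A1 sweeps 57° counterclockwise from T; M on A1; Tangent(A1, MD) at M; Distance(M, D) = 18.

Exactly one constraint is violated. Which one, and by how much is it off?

Distance(M, D) = 18 — off by 5.50.

Q = (0.00, 0.00) ✓; Q.y = 0.00, T.y = 0.00 ✓; |QT| = 30.60 ✓; ∠(HT, TQ) = 90.00° ✓; |HT| = 11.50 ✓; bearing(H→M) − bearing(H→T) = 57.00° ✓; |HM| = 11.50 ✓; ∠(HM, MD) = 90.00° ✓; |MD| = 23.50 ✗.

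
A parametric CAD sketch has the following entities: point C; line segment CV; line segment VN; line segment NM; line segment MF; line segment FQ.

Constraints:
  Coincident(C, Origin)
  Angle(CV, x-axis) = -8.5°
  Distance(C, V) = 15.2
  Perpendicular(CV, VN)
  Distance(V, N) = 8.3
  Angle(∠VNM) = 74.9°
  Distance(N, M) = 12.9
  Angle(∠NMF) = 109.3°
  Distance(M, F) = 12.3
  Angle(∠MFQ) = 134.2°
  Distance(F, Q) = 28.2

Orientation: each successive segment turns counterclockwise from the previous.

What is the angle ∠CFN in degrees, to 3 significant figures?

54.6°

C is at the origin; CV runs at -8.5° with length 15.2, so V = (15.0, -2.25). CV is perpendicular to VN, so VN runs at 81.5°; with |VN| = 8.3, N = (16.3, 5.96). ∠VNM = 74.9° gives NM at -173° from the x-axis; with |NM| = 12.9, M = (3.45, 4.48). ∠NMF = 109.3° gives MF at -103° from the x-axis; with |MF| = 12.3, F = (0.741, -7.52). Then cos ∠CFN = FC·FN / (|FC||FN|), giving 54.6°.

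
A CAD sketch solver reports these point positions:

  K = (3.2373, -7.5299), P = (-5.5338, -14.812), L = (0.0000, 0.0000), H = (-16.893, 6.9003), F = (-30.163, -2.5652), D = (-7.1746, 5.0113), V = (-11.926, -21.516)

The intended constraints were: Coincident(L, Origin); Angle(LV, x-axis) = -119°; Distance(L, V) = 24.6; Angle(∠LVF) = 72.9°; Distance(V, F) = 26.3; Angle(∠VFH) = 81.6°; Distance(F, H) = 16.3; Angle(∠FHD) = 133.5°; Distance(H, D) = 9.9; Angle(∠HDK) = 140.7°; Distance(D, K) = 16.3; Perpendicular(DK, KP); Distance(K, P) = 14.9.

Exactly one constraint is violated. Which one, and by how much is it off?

Distance(K, P) = 14.9 — off by 3.50.

L = (0.00, 0.00) ✓; LV at -119.0° ✓; |LV| = 24.60 ✓; ∠LVF = 72.90° ✓; |VF| = 26.30 ✓; ∠VFH = 81.60° ✓; |FH| = 16.30 ✓; ∠FHD = 133.5° ✓; |HD| = 9.900 ✓; ∠HDK = 140.7° ✓; |DK| = 16.30 ✓; ∠(DK, KP) = 90.00° ✓; |KP| = 11.40 ✗.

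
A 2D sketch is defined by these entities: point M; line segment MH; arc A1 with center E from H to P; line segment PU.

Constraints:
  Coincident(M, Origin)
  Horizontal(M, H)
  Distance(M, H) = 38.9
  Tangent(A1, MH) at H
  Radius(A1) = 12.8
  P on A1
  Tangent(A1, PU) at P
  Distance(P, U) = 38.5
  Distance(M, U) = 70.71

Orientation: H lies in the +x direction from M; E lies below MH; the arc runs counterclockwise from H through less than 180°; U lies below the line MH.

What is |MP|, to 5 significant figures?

33.895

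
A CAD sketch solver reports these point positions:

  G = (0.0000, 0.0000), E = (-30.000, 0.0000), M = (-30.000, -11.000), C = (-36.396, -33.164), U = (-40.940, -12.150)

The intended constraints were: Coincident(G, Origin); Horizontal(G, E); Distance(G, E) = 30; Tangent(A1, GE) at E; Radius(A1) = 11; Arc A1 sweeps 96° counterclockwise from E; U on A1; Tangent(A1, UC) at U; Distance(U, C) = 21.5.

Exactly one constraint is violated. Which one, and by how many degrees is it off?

Tangent(A1, UC) at U — off by 6.20°.

G = (0.00, 0.00) ✓; G.y = 0.00, E.y = 0.00 ✓; |GE| = 30.00 ✓; ∠(ME, EG) = 90.00° ✓; |ME| = 11.00 ✓; bearing(M→U) − bearing(M→E) = 96.00° ✓; |MU| = 11.00 ✓; ∠(MU, UC) = 83.80° ✗; |UC| = 21.50 ✓.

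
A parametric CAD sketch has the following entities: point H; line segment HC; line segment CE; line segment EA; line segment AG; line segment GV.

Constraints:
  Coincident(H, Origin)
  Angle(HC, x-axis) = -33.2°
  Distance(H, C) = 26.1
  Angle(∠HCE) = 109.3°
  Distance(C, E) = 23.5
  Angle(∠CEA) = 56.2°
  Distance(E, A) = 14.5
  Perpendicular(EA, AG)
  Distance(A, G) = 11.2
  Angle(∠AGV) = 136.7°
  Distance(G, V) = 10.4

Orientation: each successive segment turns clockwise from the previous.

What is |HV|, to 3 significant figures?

31.5

The perpendicularity gives AG at right angles to EA, so AG runs at 42.3°; with |AG| = 11.2, G = (14.7, -18.8). ∠AGV = 136.7° gives GV at -1.00° from the x-axis; with |GV| = 10.4, V = (25.1, -19.0). Then |HV| = |V − H| = 31.5.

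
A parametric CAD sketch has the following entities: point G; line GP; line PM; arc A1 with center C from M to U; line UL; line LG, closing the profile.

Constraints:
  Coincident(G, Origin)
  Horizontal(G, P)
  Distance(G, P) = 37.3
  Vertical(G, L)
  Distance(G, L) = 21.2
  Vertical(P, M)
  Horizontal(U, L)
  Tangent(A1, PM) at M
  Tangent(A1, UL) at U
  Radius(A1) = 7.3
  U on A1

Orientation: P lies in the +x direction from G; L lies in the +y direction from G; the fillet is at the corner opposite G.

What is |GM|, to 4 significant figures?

39.81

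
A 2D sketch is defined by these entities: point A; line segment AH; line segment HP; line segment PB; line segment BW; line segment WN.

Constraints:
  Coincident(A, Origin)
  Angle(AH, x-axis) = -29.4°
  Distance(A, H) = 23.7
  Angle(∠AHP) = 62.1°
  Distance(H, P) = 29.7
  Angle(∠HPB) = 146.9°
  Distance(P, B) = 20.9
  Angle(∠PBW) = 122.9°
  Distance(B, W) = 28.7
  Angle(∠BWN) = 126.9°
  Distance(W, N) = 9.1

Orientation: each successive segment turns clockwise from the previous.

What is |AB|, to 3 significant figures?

37.4

A is at the origin; AH runs at -29.4° with length 23.7, so H = (20.6, -11.6). ∠AHP = 62.1° gives HP at -147° from the x-axis; with |HP| = 29.7, P = (-4.35, -27.7). ∠HPB = 146.9° gives PB at 180° from the x-axis; with |PB| = 20.9, B = (-25.2, -27.5). Then |AB| = |B − A| = 37.4.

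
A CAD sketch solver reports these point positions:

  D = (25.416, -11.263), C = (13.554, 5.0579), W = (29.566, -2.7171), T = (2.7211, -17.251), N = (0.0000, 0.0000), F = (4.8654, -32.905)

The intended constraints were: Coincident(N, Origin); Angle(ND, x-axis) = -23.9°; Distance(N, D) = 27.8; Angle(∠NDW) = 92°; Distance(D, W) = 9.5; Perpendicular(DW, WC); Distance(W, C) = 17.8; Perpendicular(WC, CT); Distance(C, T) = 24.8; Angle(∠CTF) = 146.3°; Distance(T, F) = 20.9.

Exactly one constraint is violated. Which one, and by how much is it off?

Distance(T, F) = 20.9 — off by 5.10.

N = (0.00, 0.00) ✓; ND at -23.90° ✓; |ND| = 27.80 ✓; ∠NDW = 92.00° ✓; |DW| = 9.500 ✓; ∠(DW, WC) = 90.00° ✓; |WC| = 17.80 ✓; ∠(WC, CT) = 90.00° ✓; |CT| = 24.80 ✓; ∠CTF = 146.3° ✓; |TF| = 15.80 ✗.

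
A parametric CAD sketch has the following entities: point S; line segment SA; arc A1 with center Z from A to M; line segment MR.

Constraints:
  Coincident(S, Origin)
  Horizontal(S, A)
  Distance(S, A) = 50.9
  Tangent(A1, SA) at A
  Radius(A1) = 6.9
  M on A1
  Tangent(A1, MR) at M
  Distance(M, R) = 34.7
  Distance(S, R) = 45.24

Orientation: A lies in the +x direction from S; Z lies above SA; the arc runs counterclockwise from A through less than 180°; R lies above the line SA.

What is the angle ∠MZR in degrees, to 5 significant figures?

78.754°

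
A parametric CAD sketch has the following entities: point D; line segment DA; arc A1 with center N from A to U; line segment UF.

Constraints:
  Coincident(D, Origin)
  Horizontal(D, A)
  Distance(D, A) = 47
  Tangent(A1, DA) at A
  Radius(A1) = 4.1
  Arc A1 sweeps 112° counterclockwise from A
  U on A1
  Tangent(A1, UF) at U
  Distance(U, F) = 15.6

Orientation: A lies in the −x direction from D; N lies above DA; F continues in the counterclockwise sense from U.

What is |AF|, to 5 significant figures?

20.203

D is at the origin; D and A share the same y with |DA| = 47.0 and A on the −x side, so A = (-47.000, 0.0000). A1 meets DA tangentially, so NA is at right angles to DA, so N = A + (0, 4.1) = (-47.000, 4.1000). On A1, A sits at bearing -90° from N; a 112° counterclockwise sweep puts U at bearing 22°, so U = N + 4.1·(cos 22°, sin 22°) = (-43.199, 5.6359). The tangent condition forces NU to be normal to UF, so UF runs along (−sin 22°, cos 22°); with |UF| = 15.6, F = (-49.042, 20.100). Then |AF| = |F − A| = 20.203.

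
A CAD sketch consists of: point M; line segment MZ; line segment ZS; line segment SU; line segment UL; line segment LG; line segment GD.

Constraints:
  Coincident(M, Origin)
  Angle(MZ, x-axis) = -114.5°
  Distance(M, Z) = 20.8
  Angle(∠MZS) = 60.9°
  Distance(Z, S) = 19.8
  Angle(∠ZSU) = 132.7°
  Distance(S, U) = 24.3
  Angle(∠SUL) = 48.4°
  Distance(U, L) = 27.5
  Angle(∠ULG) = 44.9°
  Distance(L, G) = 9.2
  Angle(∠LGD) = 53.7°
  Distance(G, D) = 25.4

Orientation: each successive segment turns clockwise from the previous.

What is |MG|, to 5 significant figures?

8.1630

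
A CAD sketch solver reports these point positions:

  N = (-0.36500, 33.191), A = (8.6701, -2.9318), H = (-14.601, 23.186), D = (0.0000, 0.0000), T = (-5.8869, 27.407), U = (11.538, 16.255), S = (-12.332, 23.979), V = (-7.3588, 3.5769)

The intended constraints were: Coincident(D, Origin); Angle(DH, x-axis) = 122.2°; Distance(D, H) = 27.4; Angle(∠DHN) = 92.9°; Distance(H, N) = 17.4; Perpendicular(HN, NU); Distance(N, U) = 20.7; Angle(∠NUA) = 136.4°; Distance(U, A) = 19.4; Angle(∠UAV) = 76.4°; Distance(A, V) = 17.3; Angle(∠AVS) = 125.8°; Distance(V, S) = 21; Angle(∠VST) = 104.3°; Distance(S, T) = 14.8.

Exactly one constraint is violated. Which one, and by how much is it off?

Distance(S, T) = 14.8 — off by 7.50.

D = (0.00, 0.00) ✓; DH at 122.2° ✓; |DH| = 27.40 ✓; ∠DHN = 92.90° ✓; |HN| = 17.40 ✓; ∠(HN, NU) = 90.00° ✓; |NU| = 20.70 ✓; ∠NUA = 136.4° ✓; |UA| = 19.40 ✓; ∠UAV = 76.40° ✓; |AV| = 17.30 ✓; ∠AVS = 125.8° ✓; |VS| = 21.00 ✓; ∠VST = 104.3° ✓; |ST| = 7.300 ✗.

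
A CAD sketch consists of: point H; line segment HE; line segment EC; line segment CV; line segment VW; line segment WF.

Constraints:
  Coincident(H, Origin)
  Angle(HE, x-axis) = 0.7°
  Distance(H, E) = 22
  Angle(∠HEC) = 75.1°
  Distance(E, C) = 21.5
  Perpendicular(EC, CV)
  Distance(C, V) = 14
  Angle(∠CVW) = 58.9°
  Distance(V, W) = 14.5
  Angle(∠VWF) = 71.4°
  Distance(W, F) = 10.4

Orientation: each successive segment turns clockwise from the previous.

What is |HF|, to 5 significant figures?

24.295

H is at the origin; HE runs at 0.7° with length 22.0, so E = (21.998, 0.26877). ∠HEC = 75.1° gives EC at -104.20° from the x-axis; with |EC| = 21.5, C = (16.724, -20.574). The perpendicularity gives CV at right angles to EC, so CV runs at 165.80°; with |CV| = 14.0, V = (3.1520, -17.140). ∠CVW = 58.9° gives VW at 44.700° from the x-axis; with |VW| = 14.5, W = (13.459, -6.9408). ∠VWF = 71.4° gives WF at -63.900° from the x-axis; with |WF| = 10.4, F = (18.034, -16.280). Then |HF| = |F − H| = 24.295.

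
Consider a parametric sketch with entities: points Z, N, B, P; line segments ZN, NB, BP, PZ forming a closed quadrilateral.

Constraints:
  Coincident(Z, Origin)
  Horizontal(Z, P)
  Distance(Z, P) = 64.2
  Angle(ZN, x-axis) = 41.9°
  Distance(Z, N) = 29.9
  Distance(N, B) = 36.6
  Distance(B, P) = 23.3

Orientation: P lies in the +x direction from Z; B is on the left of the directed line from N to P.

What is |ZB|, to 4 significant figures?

62.97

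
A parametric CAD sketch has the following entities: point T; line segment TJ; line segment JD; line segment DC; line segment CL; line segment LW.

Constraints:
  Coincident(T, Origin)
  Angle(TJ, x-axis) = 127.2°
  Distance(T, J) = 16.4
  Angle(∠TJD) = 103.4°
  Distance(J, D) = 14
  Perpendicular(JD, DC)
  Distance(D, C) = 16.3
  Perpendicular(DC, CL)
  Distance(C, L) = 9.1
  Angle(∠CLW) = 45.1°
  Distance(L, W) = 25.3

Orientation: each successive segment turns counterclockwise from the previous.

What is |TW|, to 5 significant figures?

31.847

DC ⟂ CL, so CL runs at 23.800°; with |CL| = 9.1, L = (-7.8209, -3.8281). ∠CLW = 45.1° gives LW at 158.70° from the x-axis; with |LW| = 25.3, W = (-31.393, 5.3621). Then |TW| = |W − T| = 31.847.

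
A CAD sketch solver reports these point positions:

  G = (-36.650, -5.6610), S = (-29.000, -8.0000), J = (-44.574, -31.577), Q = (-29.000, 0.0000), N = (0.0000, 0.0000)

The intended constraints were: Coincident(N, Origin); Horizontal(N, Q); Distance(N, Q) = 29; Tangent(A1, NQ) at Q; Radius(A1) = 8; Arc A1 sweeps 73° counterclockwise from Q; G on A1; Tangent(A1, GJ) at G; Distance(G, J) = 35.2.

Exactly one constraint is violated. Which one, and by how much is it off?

Distance(G, J) = 35.2 — off by 8.10.

N = (0.00, 0.00) ✓; N.y = 0.00, Q.y = 0.00 ✓; |NQ| = 29.00 ✓; ∠(SQ, QN) = 90.00° ✓; |SQ| = 8.000 ✓; bearing(S→G) − bearing(S→Q) = 73.00° ✓; |SG| = 8.000 ✓; ∠(SG, GJ) = 90.00° ✓; |GJ| = 27.10 ✗.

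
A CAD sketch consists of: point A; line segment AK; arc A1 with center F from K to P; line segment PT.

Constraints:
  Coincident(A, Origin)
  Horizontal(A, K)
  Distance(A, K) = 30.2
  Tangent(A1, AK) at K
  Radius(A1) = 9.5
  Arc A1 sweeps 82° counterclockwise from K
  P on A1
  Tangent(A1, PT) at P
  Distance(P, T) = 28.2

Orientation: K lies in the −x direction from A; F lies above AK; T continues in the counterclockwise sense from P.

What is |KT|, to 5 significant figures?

38.486

A is at the origin; AK is horizontal with |AK| = 30.2 and K on the −x side, so K = (-30.200, 0.0000). Tangency of A1 to AK means the radius FK is perpendicular to AK, so F = K + (0, 9.5) = (-30.200, 9.5000). On A1, K sits at bearing -90° from F; an 82° counterclockwise sweep puts P at bearing -8°, so P = F + 9.5·(cos -8°, sin -8°) = (-20.792, 8.1779). Since A1 is tangent to PT there, FP ⟂ PT, so PT runs along (−sin -8°, cos -8°); with |PT| = 28.2, T = (-16.868, 36.103). Then |KT| = |T − K| = 38.486.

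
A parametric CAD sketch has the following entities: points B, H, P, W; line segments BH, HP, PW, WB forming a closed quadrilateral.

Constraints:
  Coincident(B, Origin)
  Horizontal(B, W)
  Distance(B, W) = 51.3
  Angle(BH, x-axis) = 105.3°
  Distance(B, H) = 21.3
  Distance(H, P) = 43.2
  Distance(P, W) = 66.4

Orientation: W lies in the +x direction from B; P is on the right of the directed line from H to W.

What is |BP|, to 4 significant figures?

24.96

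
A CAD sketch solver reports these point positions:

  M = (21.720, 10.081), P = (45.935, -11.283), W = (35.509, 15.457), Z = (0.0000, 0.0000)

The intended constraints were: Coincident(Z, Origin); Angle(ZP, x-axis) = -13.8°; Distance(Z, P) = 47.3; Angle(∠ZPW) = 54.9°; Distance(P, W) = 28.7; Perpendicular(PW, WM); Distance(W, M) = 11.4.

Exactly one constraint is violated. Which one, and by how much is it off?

Distance(W, M) = 11.4 — off by 3.40.

Z = (0.00, 0.00) ✓; ZP at -13.80° ✓; |ZP| = 47.30 ✓; ∠ZPW = 54.90° ✓; |PW| = 28.70 ✓; ∠(PW, WM) = 90.00° ✓; |WM| = 14.80 ✗.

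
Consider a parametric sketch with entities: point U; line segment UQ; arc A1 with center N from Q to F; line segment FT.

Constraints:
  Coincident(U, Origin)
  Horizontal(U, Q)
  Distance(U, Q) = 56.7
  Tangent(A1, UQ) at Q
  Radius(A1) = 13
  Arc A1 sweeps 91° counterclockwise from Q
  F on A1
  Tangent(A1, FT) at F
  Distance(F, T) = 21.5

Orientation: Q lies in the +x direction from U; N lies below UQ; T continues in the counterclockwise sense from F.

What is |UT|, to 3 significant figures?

56.1

On A1, Q sits at bearing 90° from N; a 91° counterclockwise sweep puts F at bearing 181°, so F = N + 13.0·(cos 181°, sin 181°) = (43.7, -13.2). The tangent condition forces NF to be normal to FT, so FT runs along (−sin 181°, cos 181°); with |FT| = 21.5, T = (44.1, -34.7). Then |UT| = |T − U| = 56.1.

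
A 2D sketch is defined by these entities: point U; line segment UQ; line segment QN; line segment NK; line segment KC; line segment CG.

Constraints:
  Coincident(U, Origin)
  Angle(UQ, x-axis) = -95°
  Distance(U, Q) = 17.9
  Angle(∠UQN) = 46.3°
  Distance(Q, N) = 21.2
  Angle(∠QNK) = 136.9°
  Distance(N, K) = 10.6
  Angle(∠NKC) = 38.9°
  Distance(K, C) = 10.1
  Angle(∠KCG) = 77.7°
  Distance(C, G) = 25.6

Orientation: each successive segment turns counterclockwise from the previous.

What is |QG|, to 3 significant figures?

31.8

∠NKC = 38.9° gives KC at -137° from the x-axis; with |KC| = 10.1, C = (9.10, -0.960). ∠KCG = 77.7° gives CG at -34.8° from the x-axis; with |CG| = 25.6, G = (30.1, -15.6). Then |QG| = |G − Q| = 31.8.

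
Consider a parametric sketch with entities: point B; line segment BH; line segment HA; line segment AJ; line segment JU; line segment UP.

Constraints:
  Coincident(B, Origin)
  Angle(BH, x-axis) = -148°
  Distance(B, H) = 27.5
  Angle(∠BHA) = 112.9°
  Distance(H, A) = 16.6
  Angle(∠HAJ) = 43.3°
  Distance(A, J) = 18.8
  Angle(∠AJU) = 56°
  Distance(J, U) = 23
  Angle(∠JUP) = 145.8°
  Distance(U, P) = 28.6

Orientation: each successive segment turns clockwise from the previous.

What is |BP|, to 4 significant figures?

64.90

B is at the origin; BH runs at -148.0° with length 27.5, so H = (-23.32, -14.57). ∠BHA = 112.9° gives HA at 144.9° from the x-axis; with |HA| = 16.6, A = (-36.90, -5.028). ∠HAJ = 43.3° gives AJ at 8.200° from the x-axis; with |AJ| = 18.8, J = (-18.29, -2.346). ∠AJU = 56.0° gives JU at -115.8° from the x-axis; with |JU| = 23.0, U = (-28.31, -23.05). ∠JUP = 145.8° gives UP at -150.0° from the x-axis; with |UP| = 28.6, P = (-53.07, -37.35). Then |BP| = |P − B| = 64.90.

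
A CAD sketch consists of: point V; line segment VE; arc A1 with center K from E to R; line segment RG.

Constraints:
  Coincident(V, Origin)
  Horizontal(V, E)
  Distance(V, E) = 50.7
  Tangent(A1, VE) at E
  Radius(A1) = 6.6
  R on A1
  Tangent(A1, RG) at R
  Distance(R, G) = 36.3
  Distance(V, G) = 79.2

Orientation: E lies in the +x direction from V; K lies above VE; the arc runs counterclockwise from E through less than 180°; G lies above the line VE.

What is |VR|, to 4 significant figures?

57.08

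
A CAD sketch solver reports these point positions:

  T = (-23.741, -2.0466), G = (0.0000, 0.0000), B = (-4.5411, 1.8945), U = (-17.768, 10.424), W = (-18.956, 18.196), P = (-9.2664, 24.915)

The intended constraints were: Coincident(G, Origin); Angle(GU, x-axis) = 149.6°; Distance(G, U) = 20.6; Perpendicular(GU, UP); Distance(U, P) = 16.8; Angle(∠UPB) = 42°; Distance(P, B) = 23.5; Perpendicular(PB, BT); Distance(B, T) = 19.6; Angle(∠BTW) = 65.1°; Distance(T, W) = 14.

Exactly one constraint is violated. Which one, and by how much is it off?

Distance(T, W) = 14 — off by 6.80.

G = (0.00, 0.00) ✓; GU at 149.6° ✓; |GU| = 20.60 ✓; ∠(GU, UP) = 90.00° ✓; |UP| = 16.80 ✓; ∠UPB = 42.00° ✓; |PB| = 23.50 ✓; ∠(PB, BT) = 90.00° ✓; |BT| = 19.60 ✓; ∠BTW = 65.10° ✓; |TW| = 20.80 ✗.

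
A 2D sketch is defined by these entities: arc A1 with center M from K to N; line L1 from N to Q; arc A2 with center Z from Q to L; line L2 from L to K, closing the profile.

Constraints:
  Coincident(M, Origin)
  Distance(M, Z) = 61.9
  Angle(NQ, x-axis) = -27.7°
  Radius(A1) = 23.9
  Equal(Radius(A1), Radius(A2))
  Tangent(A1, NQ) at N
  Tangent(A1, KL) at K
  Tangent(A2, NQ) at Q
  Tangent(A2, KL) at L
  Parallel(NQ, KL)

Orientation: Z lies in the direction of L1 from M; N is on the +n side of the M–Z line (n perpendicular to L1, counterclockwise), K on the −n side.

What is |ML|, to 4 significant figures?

66.35

Tangency of A1 to both parallel lines with radius 23.9 puts N and K at M ± 23.9·n: N = (11.11, 21.16), K = (-11.11, -21.16). Equal radii place Q and L the same way about Z: Q = Z + 23.9·n = (65.92, -7.613), L = Z − 23.9·n = (43.70, -49.93). Then |ML| = |L − M| = 66.35.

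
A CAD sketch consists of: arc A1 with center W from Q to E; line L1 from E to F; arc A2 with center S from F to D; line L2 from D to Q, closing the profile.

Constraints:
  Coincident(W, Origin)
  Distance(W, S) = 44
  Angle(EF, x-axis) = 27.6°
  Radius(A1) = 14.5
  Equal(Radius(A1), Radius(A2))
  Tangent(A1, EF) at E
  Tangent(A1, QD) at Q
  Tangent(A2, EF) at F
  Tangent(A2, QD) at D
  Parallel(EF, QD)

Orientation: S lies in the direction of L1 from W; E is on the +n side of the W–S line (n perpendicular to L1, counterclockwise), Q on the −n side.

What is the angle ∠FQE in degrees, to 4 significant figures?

56.61°

Tangency of A1 to both parallel lines with radius 14.5 puts E and Q at W ± 14.5·n: E = (-6.718, 12.85), Q = (6.718, -12.85). Equal radii place F and D the same way about S: F = S + 14.5·n = (32.28, 33.23), D = S − 14.5·n = (45.71, 7.535). Then cos ∠FQE = QF·QE / (|QF||QE|), giving 56.61°.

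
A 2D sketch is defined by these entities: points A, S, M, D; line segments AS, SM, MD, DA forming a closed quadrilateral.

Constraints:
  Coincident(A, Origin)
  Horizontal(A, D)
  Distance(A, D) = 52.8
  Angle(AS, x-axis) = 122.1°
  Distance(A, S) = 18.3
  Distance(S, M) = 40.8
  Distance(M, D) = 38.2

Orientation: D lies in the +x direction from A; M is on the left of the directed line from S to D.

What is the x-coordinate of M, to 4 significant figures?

28.58

A is at the origin; AD is horizontal with |AD| = 52.8 and D in +x, so D = (52.8, 0). AS runs at 122.1° with |AS| = 18.3, so S = (-9.725, 15.50). M is determined by |SM| = 40.8 and |MD| = 38.2 together: it lies at the intersection of circle(S, 40.8) and circle(D, 38.2). With |SD| = 64.42, the foot of the radical line on SD is 33.80 from S and the perpendicular offset is √(40.8² − 33.80²) = 22.85. Taking the left-of-SD solution: M = (28.58, 29.54).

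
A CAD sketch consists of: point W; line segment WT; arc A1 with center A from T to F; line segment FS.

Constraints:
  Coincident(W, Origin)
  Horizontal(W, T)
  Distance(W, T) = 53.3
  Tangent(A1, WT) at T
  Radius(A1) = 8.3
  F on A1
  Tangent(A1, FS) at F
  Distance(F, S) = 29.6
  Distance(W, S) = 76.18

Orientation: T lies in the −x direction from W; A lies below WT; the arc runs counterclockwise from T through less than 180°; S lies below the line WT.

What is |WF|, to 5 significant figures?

61.793

W is at the origin; WT is horizontal with |WT| = 53.3 and T on the −x side, so T = (-53.300, 0.0000). The tangent condition forces AT to be normal to WT, so A = T + (0, -8.3) = (-53.300, -8.3000). Since AF ⟂ FS (tangency), |AS| = √(8.3² + 29.6²) = 30.742 regardless of where F sits on A1. So S lies on both circle(W, 76.18) and circle(A, 30.742); the below-WT intersection is S = (-67.319, -35.659). F is the foot of the tangent from S: F = (-61.434, -6.6500).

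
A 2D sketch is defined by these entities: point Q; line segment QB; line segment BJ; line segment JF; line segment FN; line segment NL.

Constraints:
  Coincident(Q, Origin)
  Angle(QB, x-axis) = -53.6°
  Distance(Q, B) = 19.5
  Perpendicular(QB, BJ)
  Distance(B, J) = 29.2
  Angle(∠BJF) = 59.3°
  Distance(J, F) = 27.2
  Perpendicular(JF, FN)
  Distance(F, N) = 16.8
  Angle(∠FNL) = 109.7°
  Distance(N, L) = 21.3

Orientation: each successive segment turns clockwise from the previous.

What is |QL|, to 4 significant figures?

26.07

JF is perpendicular to FN, so FN runs at 5.700°; with |FN| = 16.8, N = (2.084, -4.289). ∠FNL = 109.7° gives NL at -64.60° from the x-axis; with |NL| = 21.3, L = (11.22, -23.53). Then |QL| = |L − Q| = 26.07.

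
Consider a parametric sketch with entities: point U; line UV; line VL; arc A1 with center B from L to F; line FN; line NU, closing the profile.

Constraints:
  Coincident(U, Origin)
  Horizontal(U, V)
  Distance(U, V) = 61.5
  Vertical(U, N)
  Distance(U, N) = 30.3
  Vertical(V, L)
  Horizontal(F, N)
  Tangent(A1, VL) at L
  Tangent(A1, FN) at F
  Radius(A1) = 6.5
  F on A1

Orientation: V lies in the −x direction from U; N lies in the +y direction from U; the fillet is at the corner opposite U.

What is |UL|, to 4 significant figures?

65.94

U is at the origin; UV is horizontal with |UV| = 61.5 and V on the −x side, so V = (-61.50, 0.000). UN is vertical with |UN| = 30.3 and N on the +y side, so N = (0.000, 30.30). The virtual corner opposite U is at (-61.50, 30.30). Tangency of A1 to VL means the radius BL is perpendicular to VL and the tangent condition forces BF to be normal to FN, with radius 6.5, so the center B sits 6.5 in from both sides at B = (-55.00, 23.80). That places the tangent points at L = (-61.50, 23.80) on VL and F = (-55.00, 30.30) on FN. Then |UL| = |L − U| = 65.94.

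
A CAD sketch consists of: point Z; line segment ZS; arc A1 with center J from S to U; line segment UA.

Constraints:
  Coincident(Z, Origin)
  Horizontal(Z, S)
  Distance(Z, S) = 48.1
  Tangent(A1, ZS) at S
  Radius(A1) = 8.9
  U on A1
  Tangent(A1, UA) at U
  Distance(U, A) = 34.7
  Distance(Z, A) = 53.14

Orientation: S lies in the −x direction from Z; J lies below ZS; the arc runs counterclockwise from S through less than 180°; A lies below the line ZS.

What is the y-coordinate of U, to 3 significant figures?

-14.5

Z is at the origin; ZS is horizontal with |ZS| = 48.1 and S on the −x side, so S = (-48.1, 0.00). A1 meets ZS tangentially, so JS is at right angles to ZS, so J = S + (0, -8.9) = (-48.1, -8.90). Since JU ⟂ UA (tangency), |JA| = √(8.9² + 34.7²) = 35.8 regardless of where U sits on A1. So A lies on both circle(Z, 53.14) and circle(J, 35.8); the below-ZS intersection is A = (-33.2, -41.5). U is the foot of the tangent from A: U = (-55.0, -14.5).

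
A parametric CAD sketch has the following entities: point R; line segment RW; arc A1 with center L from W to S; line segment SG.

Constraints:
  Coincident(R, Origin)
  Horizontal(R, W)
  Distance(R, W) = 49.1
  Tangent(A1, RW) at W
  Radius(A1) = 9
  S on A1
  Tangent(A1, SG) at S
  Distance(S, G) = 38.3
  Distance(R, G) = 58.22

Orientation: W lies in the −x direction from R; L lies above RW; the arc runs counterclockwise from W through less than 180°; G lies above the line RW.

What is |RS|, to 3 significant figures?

40.9

Checks: |LS| = 9.000 ✓; ∠(LS, SG) = 90.00° ✓; |SG| = 38.30 ✓; |RG| = 58.22 ✓.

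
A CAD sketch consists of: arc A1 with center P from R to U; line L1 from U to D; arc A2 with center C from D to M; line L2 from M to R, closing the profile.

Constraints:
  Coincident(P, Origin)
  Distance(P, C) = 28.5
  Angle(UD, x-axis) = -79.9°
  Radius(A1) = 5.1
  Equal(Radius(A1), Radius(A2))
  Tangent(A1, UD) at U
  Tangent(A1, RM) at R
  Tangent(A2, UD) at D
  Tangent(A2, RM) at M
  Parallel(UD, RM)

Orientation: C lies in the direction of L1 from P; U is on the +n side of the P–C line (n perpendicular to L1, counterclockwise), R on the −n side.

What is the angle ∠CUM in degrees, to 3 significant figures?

9.55°

Tangency of A1 to both parallel lines with radius 5.1 puts U and R at P ± 5.1·n: U = (5.02, 0.894), R = (-5.02, -0.894). Equal radii place D and M the same way about C: D = C + 5.1·n = (10.0, -27.2), M = C − 5.1·n = (-0.0230, -29.0). Then cos ∠CUM = UC·UM / (|UC||UM|), giving 9.55°.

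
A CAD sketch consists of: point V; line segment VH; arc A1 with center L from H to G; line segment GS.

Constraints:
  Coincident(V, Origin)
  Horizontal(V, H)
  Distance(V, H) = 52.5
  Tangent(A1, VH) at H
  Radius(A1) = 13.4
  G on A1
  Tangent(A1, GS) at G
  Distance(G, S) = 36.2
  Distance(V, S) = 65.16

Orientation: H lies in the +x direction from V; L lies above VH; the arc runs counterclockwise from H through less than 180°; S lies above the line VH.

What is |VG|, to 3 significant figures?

66.7

V is at the origin; VH is horizontal with |VH| = 52.5 and H on the +x side, so H = (52.5, 0.00). A1 meets VH tangentially, so LH is at right angles to VH, so L = H + (0, 13.4) = (52.5, 13.4). Since LG ⟂ GS (tangency), |LS| = √(13.4² + 36.2²) = 38.6 regardless of where G sits on A1. So S lies on both circle(V, 65.16) and circle(L, 38.6); the above-VH intersection is S = (41.4, 50.4). G is the foot of the tangent from S: G = (63.2, 21.5).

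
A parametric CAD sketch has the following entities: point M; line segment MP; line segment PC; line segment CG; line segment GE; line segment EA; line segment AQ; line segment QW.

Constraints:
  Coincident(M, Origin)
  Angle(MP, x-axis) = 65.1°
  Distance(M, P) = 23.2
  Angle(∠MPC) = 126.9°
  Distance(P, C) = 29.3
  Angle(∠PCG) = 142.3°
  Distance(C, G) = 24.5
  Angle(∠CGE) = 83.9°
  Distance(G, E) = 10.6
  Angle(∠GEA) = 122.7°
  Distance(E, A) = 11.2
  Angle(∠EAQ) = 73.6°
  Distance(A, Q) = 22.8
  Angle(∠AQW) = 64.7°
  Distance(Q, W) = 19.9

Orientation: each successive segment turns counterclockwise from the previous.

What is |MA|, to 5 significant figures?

44.329

∠CGE = 83.9° gives GE at -108.00° from the x-axis; with |GE| = 10.6, E = (-29.718, 46.789). ∠GEA = 122.7° gives EA at -50.700° from the x-axis; with |EA| = 11.2, A = (-22.624, 38.121). Then |MA| = |A − M| = 44.329.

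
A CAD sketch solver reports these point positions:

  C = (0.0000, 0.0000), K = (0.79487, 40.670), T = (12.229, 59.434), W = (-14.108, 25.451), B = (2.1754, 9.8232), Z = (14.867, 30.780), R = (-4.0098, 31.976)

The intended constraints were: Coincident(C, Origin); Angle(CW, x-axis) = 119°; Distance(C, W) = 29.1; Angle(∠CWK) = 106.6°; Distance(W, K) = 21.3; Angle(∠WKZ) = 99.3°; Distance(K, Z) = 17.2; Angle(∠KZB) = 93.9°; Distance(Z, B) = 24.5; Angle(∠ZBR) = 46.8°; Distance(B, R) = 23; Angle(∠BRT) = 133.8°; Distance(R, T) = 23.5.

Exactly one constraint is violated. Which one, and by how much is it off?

Distance(R, T) = 23.5 — off by 8.40.

C = (0.00, 0.00) ✓; CW at 119.0° ✓; |CW| = 29.10 ✓; ∠CWK = 106.6° ✓; |WK| = 21.30 ✓; ∠WKZ = 99.30° ✓; |KZ| = 17.20 ✓; ∠KZB = 93.90° ✓; |ZB| = 24.50 ✓; ∠ZBR = 46.80° ✓; |BR| = 23.00 ✓; ∠BRT = 133.8° ✓; |RT| = 31.90 ✗.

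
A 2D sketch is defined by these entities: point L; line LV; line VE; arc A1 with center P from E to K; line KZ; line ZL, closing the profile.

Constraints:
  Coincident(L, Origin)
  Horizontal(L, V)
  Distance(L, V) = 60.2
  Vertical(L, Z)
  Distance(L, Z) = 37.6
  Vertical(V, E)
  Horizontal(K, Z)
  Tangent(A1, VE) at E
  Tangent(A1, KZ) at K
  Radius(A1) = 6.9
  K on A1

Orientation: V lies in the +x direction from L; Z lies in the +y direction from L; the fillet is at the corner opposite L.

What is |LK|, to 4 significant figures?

65.23

The virtual corner opposite L is at (60.20, 37.60). Since A1 is tangent to VE there, PE ⟂ VE and tangency of A1 to KZ means the radius PK is perpendicular to KZ, with radius 6.9, so the center P sits 6.9 in from both sides at P = (53.30, 30.70). That places the tangent points at E = (60.20, 30.70) on VE and K = (53.30, 37.60) on KZ. Then |LK| = |K − L| = 65.23.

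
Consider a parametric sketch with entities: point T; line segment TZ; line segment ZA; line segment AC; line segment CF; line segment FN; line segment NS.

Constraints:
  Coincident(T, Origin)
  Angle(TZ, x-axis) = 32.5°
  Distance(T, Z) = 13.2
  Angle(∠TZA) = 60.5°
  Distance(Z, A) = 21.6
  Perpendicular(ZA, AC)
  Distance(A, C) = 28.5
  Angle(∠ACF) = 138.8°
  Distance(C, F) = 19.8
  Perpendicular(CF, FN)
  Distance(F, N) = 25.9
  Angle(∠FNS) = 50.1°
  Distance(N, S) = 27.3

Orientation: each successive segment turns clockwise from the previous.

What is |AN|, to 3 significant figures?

41.9

T is at the origin; TZ runs at 32.5° with length 13.2, so Z = (11.1, 7.09). ∠TZA = 60.5° gives ZA at -87.0° from the x-axis; with |ZA| = 21.6, A = (12.3, -14.5). ZA is perpendicular to AC, so AC runs at -177°; with |AC| = 28.5, C = (-16.2, -16.0). ∠ACF = 138.8° gives CF at 142° from the x-axis; with |CF| = 19.8, F = (-31.8, -3.73). CF is perpendicular to FN, so FN runs at 51.8°; with |FN| = 25.9, N = (-15.7, 16.6). Then |AN| = |N − A| = 41.9.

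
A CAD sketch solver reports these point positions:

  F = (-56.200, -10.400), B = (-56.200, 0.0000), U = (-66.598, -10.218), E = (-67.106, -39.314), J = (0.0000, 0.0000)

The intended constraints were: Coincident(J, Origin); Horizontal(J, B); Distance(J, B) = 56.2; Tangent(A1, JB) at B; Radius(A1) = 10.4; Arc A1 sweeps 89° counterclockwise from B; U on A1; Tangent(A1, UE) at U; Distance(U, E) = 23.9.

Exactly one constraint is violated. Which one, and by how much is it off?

Distance(U, E) = 23.9 — off by 5.20.

J = (0.00, 0.00) ✓; J.y = 0.00, B.y = 0.00 ✓; |JB| = 56.20 ✓; ∠(FB, BJ) = 90.00° ✓; |FB| = 10.40 ✓; bearing(F→U) − bearing(F→B) = 89.00° ✓; |FU| = 10.40 ✓; ∠(FU, UE) = 90.00° ✓; |UE| = 29.10 ✗.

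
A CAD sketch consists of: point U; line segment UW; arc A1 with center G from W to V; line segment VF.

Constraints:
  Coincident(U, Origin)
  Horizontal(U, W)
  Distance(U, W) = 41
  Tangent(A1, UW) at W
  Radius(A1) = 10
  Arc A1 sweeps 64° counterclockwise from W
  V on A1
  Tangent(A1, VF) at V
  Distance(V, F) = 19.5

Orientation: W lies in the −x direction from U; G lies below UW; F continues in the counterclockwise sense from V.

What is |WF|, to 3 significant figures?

29.0

On A1, W sits at bearing 90° from G; a 64° counterclockwise sweep puts V at bearing 154°, so V = G + 10.0·(cos 154°, sin 154°) = (-50.0, -5.62). Since A1 is tangent to VF there, GV ⟂ VF, so VF runs along (−sin 154°, cos 154°); with |VF| = 19.5, F = (-58.5, -23.1). Then |WF| = |F − W| = 29.0.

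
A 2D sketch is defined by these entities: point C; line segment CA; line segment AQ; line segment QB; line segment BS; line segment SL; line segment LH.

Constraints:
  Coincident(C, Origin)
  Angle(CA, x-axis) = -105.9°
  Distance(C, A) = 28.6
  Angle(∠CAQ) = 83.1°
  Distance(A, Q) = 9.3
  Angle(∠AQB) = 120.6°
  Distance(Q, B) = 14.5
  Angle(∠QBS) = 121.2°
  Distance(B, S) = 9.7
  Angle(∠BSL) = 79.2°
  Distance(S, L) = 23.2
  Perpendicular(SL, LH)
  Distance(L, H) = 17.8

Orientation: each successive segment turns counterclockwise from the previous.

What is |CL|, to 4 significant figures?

23.88

C is at the origin; CA runs at -105.9° with length 28.6, so A = (-7.835, -27.51). ∠CAQ = 83.1° gives AQ at -9.000° from the x-axis; with |AQ| = 9.3, Q = (1.350, -28.96). ∠AQB = 120.6° gives QB at 50.40° from the x-axis; with |QB| = 14.5, B = (10.59, -17.79). ∠QBS = 121.2° gives BS at 109.2° from the x-axis; with |BS| = 9.7, S = (7.403, -8.628). ∠BSL = 79.2° gives SL at -150.0° from the x-axis; with |SL| = 23.2, L = (-12.69, -20.23). Then |CL| = |L − C| = 23.88.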